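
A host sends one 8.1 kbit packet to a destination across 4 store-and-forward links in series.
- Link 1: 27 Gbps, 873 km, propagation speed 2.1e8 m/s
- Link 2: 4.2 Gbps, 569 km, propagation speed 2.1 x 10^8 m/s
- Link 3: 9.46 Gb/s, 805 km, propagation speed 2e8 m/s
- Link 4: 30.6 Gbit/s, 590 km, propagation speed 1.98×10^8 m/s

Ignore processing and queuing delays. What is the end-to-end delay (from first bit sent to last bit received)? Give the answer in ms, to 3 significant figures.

L = 8100 bits.
Transmission delays (L/R per hop): 0.0003, 0.00192857, 0.000856237, 0.000264706 ms; sum = 0.00334951 ms.
Propagation delays (d/s per hop): 4.15714, 2.70952, 4.025, 2.9798 ms; sum = 13.8715 ms.
End-to-end = 13.9 ms.

13.9 ms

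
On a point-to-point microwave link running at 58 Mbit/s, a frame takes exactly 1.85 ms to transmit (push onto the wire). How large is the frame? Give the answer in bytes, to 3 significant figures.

L = R × t_tx = 58000000 b/s × 0.00185 s = 107300 bits.
In bytes: 107300 / 8 = 13400 bytes.

13400 bytes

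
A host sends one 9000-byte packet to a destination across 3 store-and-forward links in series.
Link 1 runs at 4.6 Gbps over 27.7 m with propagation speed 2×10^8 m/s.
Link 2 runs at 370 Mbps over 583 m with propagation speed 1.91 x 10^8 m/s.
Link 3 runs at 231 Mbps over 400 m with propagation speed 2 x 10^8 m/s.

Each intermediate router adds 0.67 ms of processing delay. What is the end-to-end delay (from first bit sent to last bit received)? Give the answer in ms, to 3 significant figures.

1.87 ms

L = 9000 × 8 = 72000 bits.
Transmission delays (L/R per hop): 0.0156522, 0.194595, 0.311688 ms; sum = 0.521935 ms.
Propagation delays (d/s per hop): 0.0001385, 0.00305236, 0.002 ms; sum = 0.00519086 ms.
Processing at 2 router(s): 2 × 0.67 ms = 1.34 ms.
End-to-end = 1.87 ms.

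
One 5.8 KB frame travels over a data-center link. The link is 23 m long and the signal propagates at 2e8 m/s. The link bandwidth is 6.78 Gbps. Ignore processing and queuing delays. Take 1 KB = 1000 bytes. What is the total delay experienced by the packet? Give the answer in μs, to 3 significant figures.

L = 46400 bits.
Transmission delay = L/R = 46400 / 6780000000 = 6.84366 μs.
Propagation delay = d/s = 23 m / 200000000 m/s = 0.115 μs.
Total = 6.96 μs.

6.96 μs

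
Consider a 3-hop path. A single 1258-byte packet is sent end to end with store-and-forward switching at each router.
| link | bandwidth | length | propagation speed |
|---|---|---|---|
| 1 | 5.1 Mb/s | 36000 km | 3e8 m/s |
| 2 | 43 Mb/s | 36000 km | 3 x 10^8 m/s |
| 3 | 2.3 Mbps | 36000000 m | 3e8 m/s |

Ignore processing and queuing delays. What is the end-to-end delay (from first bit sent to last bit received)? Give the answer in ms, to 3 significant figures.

L = 1258 × 8 = 10064 bits.
Transmission delays (L/R per hop): 1.97333, 0.234047, 4.37565 ms; sum = 6.58303 ms.
Propagation delays (d/s per hop): 120, 120, 120 ms; sum = 360 ms.
End-to-end = 367 ms.

367 ms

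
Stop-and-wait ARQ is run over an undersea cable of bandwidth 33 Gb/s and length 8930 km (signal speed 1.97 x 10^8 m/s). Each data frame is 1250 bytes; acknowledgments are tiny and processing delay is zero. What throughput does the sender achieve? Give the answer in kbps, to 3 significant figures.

110 kbps

t_tx = L/R = 10000/33000000000 = 3.0303e-07 s.
t_prop = 8930000/197000000 = 0.0453299 s; RTT = 0.0906599 s.
Cycle = t_tx + RTT = 0.0906602 s.
Throughput = L / cycle = 10000 / 0.0906602 = 110 kbps.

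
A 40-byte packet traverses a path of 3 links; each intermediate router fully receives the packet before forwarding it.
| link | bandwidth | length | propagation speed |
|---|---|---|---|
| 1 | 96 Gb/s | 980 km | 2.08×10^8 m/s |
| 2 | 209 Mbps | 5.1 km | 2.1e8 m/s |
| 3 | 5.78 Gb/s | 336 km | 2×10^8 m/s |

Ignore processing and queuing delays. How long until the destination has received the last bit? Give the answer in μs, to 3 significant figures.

6420 μs

L = 40 × 8 = 320 bits.
Transmission delays (L/R per hop): 0.00333333, 1.5311, 0.0553633 μs; sum = 1.5898 μs.
Propagation delays (d/s per hop): 4711.54, 24.2857, 1680 μs; sum = 6415.82 μs.
End-to-end = 6420 μs.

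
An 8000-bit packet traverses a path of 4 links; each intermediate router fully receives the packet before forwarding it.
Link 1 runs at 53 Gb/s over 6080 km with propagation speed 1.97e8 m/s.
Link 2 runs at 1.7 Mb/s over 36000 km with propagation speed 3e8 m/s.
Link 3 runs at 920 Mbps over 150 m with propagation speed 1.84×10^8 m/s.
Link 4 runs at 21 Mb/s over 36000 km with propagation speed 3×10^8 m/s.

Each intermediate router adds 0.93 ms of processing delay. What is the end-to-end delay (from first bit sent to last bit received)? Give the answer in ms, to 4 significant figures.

278.7 ms

Transmission delays (L/R per hop): 0.000150943, 4.70588, 0.00869565, 0.380952 ms; sum = 5.09568 ms.
Propagation delays (d/s per hop): 30.8629, 120, 0.000815217, 120 ms; sum = 270.864 ms.
Processing at 3 router(s): 3 × 0.93 ms = 2.79 ms.
End-to-end = 278.7 ms.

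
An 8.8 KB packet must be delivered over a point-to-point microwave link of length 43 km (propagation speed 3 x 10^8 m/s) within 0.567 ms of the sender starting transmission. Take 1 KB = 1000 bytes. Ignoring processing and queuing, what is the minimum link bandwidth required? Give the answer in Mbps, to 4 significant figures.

166.2 Mbps

L = 70400 bits.
Propagation delay = 43000 / 300000000 = 0.143333 ms.
Transmission budget = 0.567 − 0.143333 = 0.423667 ms.
R ≥ L / t_tx = 70400 bits / 0.000423667 s = 166.2 Mbps.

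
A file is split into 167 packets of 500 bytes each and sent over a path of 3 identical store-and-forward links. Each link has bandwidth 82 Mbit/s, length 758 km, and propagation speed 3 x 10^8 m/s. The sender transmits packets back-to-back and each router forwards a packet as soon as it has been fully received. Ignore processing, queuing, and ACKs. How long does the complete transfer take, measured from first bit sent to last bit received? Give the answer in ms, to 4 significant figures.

Per-hop transmission t_tx = L/R = 4000/82000000 = 0.0487805 ms.
Per-hop propagation t_prop = 758000/300000000 = 2.52667 ms.
Pipeline fill: first packet needs 3·t_tx to clear all hops; remaining 166 packets each add one t_tx.
Total = (3+167-1)·t_tx + 3·t_prop = 169·0.0487805 + 3·2.52667 = 15.82 ms.

15.82 ms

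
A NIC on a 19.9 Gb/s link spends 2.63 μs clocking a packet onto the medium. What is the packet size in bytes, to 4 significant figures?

6542 bytes

L = R × t_tx = 19900000000 b/s × 2.63e-06 s = 52337 bits.
In bytes: 52337 / 8 = 6542 bytes.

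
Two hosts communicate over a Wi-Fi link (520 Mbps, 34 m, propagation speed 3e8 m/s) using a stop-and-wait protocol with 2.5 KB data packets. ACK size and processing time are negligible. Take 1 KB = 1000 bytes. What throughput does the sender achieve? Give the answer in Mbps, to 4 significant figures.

t_tx = L/R = 20000/520000000 = 3.84615e-05 s.
t_prop = 34/300000000 = 1.13333e-07 s; RTT = 2.26667e-07 s.
Cycle = t_tx + RTT = 3.86882e-05 s.
Throughput = L / cycle = 20000 / 3.86882e-05 = 517.0 Mbps.

517.0 Mbps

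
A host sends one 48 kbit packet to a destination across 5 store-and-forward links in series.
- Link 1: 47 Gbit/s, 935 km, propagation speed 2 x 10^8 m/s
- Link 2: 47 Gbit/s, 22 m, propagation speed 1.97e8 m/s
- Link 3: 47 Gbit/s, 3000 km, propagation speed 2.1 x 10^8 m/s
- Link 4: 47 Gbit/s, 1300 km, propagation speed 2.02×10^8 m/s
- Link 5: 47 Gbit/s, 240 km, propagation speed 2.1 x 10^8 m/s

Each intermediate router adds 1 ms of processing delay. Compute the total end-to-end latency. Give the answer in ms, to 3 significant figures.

30.5 ms

L = 48000 bits.
Transmission delay per hop = L/R = 48000/47000000000 = 0.00102128 ms; 5 hops → 0.00510638 ms.
Propagation delays (d/s per hop): 4.675, 0.000111675, 14.2857, 6.43564, 1.14286 ms; sum = 26.5393 ms.
Processing at 4 router(s): 4 × 1 ms = 4 ms.
End-to-end = 30.5 ms.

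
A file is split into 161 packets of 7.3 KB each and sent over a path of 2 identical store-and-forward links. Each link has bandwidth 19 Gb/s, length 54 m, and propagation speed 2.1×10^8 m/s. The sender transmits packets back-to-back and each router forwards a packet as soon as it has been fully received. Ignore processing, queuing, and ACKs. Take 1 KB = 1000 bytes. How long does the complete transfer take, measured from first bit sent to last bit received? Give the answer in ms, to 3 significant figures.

Per-hop transmission t_tx = L/R = 58400/19000000000 = 0.00307368 ms.
Per-hop propagation t_prop = 54/210000000 = 0.000257143 ms.
Pipeline fill: first packet needs 2·t_tx to clear all hops; remaining 160 packets each add one t_tx.
Total = (2+161-1)·t_tx + 2·t_prop = 162·0.00307368 + 2·0.000257143 = 0.498 ms.

0.498 ms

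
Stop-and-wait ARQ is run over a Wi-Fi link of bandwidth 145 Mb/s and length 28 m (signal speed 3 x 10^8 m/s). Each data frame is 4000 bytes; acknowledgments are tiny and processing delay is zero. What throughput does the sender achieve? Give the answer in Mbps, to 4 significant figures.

144.9 Mbps

t_tx = L/R = 32000/145000000 = 0.00022069 s.
t_prop = 28/300000000 = 9.33333e-08 s; RTT = 1.86667e-07 s.
Cycle = t_tx + RTT = 0.000220876 s.
Throughput = L / cycle = 32000 / 0.000220876 = 144.9 Mbps.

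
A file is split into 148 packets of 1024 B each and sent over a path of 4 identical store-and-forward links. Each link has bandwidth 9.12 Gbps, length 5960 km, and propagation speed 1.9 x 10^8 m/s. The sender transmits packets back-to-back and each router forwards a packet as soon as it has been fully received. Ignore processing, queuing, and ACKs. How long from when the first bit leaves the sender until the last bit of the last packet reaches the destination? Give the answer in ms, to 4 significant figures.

Per-hop transmission t_tx = L/R = 8192/9120000000 = 0.000898246 ms.
Per-hop propagation t_prop = 5960000/190000000 = 31.3684 ms.
Pipeline fill: first packet needs 4·t_tx to clear all hops; remaining 147 packets each add one t_tx.
Total = (4+148-1)·t_tx + 4·t_prop = 151·0.000898246 + 4·31.3684 = 125.6 ms.

125.6 ms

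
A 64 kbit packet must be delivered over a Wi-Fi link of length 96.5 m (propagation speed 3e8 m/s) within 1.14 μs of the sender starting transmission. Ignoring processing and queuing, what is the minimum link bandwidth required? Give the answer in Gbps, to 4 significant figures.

Propagation delay = 96.5 / 300000000 = 0.321667 μs.
Transmission budget = 1.14 − 0.321667 = 0.818333 μs.
R ≥ L / t_tx = 64000 bits / 8.18333e-07 s = 78.21 Gbps.

78.21 Gbps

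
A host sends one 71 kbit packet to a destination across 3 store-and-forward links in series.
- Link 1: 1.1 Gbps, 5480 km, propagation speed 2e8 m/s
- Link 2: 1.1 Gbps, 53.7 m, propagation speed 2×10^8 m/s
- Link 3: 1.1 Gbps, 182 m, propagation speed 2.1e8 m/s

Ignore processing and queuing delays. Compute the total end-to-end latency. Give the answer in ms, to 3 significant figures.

L = 71000 bits.
Transmission delay per hop = L/R = 71000/1100000000 = 0.0645455 ms; 3 hops → 0.193636 ms.
Propagation delays (d/s per hop): 27.4, 0.0002685, 0.000866667 ms; sum = 27.4011 ms.
End-to-end = 27.6 ms.

27.6 ms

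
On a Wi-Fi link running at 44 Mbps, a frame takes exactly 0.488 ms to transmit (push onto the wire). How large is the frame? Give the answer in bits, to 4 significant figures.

L = R × t_tx = 44000000 b/s × 0.000488 s = 21472 bits.

21470 bits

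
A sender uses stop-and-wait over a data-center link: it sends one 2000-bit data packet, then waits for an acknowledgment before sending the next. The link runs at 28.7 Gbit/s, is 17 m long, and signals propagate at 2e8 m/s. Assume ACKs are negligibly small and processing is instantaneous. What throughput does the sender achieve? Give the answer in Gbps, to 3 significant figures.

8.34 Gbps

t_tx = L/R = 2000/28700000000 = 6.96864e-08 s.
t_prop = 17/200000000 = 8.5e-08 s; RTT = 1.7e-07 s.
Cycle = t_tx + RTT = 2.39686e-07 s.
Throughput = L / cycle = 2000 / 2.39686e-07 = 8.34 Gbps.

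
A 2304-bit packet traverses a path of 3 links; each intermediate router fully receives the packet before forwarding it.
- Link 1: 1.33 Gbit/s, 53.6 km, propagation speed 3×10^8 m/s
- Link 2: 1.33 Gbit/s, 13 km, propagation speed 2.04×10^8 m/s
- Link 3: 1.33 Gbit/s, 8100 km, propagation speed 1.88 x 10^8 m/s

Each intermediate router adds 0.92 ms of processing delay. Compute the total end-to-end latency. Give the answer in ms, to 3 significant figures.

45.2 ms

Transmission delay per hop = L/R = 2304/1330000000 = 0.00173233 ms; 3 hops → 0.00519699 ms.
Propagation delays (d/s per hop): 0.178667, 0.0637255, 43.0851 ms; sum = 43.3275 ms.
Processing at 2 router(s): 2 × 0.92 ms = 1.84 ms.
End-to-end = 45.2 ms.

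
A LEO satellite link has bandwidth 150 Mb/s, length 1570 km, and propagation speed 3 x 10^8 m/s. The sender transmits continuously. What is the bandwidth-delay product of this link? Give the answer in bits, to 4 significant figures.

785000 bits

Propagation delay = 1570000 / 300000000 = 0.00523333 s.
BDP = R × t_prop = 150000000 × 0.00523333 = 785000 bits.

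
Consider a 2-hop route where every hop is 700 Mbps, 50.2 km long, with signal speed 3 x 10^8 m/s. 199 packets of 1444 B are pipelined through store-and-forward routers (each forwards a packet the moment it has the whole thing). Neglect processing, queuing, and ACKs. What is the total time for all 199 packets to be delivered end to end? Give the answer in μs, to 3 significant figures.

Per-hop transmission t_tx = L/R = 11552/700000000 = 16.5029 μs.
Per-hop propagation t_prop = 50200/300000000 = 167.333 μs.
Pipeline fill: first packet needs 2·t_tx to clear all hops; remaining 198 packets each add one t_tx.
Total = (2+199-1)·t_tx + 2·t_prop = 200·16.5029 + 2·167.333 = 3640 μs.

3640 μs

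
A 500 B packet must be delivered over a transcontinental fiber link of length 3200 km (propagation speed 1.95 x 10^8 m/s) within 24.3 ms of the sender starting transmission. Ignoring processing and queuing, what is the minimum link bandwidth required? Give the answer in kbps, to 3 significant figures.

507 kbps

L = 4000 bits.
Propagation delay = 3200000 / 195000000 = 16.4103 ms.
Transmission budget = 24.3 − 16.4103 = 7.88974 ms.
R ≥ L / t_tx = 4000 bits / 0.00788974 s = 507 kbps.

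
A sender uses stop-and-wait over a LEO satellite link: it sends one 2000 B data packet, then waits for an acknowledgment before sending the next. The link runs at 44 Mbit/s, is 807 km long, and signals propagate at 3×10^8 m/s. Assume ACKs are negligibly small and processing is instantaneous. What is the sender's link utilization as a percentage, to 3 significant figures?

t_tx = L/R = 16000/44000000 = 0.000363636 s.
t_prop = 807000/300000000 = 0.00269 s; RTT = 0.00538 s.
Cycle = t_tx + RTT = 0.00574364 s.
Utilization = t_tx / cycle = 0.000363636/0.00574364 = 6.33 %.

6.33 %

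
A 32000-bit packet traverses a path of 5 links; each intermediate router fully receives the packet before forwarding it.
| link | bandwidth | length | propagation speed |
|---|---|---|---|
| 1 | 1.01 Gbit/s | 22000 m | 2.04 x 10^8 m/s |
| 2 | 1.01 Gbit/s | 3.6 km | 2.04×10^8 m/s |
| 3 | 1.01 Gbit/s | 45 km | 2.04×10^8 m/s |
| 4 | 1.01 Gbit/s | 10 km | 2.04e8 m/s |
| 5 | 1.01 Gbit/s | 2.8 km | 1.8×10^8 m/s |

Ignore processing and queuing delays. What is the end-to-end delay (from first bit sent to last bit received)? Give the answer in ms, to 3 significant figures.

0.569 ms

Transmission delay per hop = L/R = 32000/1010000000 = 0.0316832 ms; 5 hops → 0.158416 ms.
Propagation delays (d/s per hop): 0.107843, 0.0176471, 0.220588, 0.0490196, 0.0155556 ms; sum = 0.410654 ms.
End-to-end = 0.569 ms.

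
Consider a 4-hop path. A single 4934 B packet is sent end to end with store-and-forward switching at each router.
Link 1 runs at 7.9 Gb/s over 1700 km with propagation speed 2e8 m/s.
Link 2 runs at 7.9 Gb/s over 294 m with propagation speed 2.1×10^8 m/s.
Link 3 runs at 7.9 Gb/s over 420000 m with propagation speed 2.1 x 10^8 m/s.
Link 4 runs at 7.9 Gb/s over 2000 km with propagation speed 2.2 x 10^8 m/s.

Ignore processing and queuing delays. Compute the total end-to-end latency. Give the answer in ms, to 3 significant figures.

L = 4934 × 8 = 39472 bits.
Transmission delay per hop = L/R = 39472/7900000000 = 0.00499646 ms; 4 hops → 0.0199858 ms.
Propagation delays (d/s per hop): 8.5, 0.0014, 2, 9.09091 ms; sum = 19.5923 ms.
End-to-end = 19.6 ms.

19.6 ms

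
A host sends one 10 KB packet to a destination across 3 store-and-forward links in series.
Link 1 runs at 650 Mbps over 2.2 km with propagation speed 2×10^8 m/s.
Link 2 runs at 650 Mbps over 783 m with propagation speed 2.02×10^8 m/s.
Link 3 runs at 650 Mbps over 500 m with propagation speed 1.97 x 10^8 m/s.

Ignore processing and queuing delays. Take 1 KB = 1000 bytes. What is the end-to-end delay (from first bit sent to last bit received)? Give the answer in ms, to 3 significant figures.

0.387 ms

L = 80000 bits.
Transmission delay per hop = L/R = 80000/650000000 = 0.123077 ms; 3 hops → 0.369231 ms.
Propagation delays (d/s per hop): 0.011, 0.00387624, 0.00253807 ms; sum = 0.0174143 ms.
End-to-end = 0.387 ms.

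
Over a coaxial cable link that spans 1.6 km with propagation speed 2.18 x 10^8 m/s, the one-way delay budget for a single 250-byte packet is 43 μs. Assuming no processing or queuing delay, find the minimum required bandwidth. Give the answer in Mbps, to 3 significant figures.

56.1 Mbps

L = 2000 bits.
Propagation delay = 1600 / 2.18e+08 = 7.33945 μs.
Transmission budget = 43 − 7.33945 = 35.6606 μs.
R ≥ L / t_tx = 2000 bits / 3.56606e-05 s = 56.1 Mbps.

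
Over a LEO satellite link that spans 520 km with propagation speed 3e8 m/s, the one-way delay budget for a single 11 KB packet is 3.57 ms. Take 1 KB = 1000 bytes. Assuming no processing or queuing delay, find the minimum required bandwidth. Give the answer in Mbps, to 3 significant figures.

47.9 Mbps

L = 88000 bits.
Propagation delay = 520000 / 300000000 = 1.73333 ms.
Transmission budget = 3.57 − 1.73333 = 1.83667 ms.
R ≥ L / t_tx = 88000 bits / 0.00183667 s = 47.9 Mbps.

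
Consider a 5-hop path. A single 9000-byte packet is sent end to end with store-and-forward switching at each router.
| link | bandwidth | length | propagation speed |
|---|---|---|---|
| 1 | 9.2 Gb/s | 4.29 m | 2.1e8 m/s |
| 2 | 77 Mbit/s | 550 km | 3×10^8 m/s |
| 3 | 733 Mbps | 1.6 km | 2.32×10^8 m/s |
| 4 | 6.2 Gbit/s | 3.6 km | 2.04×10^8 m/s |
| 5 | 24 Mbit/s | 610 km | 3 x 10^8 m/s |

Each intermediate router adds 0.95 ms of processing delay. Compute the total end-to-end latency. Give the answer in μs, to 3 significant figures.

L = 9000 × 8 = 72000 bits.
Transmission delays (L/R per hop): 7.82609, 935.065, 98.2265, 11.6129, 3000 μs; sum = 4052.73 μs.
Propagation delays (d/s per hop): 0.0204286, 1833.33, 6.89655, 17.6471, 2033.33 μs; sum = 3891.23 μs.
Processing at 4 router(s): 4 × 0.95 ms = 3800 μs.
End-to-end = 11700 μs.

11700 μs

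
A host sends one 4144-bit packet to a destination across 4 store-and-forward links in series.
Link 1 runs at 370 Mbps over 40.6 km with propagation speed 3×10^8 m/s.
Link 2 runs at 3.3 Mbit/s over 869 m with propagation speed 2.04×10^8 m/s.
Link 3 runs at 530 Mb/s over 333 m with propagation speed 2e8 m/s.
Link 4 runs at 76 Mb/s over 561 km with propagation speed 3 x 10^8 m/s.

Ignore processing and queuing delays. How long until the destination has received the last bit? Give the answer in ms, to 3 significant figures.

3.34 ms

Transmission delays (L/R per hop): 0.0112, 1.25576, 0.00781887, 0.0545263 ms; sum = 1.3293 ms.
Propagation delays (d/s per hop): 0.135333, 0.0042598, 0.001665, 1.87 ms; sum = 2.01126 ms.
End-to-end = 3.34 ms.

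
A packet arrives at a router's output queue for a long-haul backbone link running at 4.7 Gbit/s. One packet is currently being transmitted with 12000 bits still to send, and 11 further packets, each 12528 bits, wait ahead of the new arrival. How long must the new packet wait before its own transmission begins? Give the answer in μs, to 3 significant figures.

31.9 μs

Each queued packet: L/R = 12528/4700000000 = 2.66553 μs.
11 queued → 29.3209 μs.
Plus remaining 12000 bits of current packet: 2.55319 μs.
Queuing delay = 31.9 μs.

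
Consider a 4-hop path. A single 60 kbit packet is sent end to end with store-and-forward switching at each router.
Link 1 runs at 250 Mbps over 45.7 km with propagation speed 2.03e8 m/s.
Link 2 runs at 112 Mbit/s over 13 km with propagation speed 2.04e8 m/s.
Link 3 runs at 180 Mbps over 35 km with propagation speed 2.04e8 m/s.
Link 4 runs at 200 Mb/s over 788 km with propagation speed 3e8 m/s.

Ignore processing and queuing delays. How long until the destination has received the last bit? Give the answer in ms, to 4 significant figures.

4.496 ms

L = 60000 bits.
Transmission delays (L/R per hop): 0.24, 0.535714, 0.333333, 0.3 ms; sum = 1.40905 ms.
Propagation delays (d/s per hop): 0.225123, 0.0637255, 0.171569, 2.62667 ms; sum = 3.08708 ms.
End-to-end = 4.496 ms.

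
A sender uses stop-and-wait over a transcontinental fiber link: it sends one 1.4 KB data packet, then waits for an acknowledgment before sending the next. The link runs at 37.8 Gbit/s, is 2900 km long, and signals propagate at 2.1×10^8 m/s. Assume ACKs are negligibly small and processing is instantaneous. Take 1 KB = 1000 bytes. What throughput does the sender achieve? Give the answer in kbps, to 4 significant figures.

t_tx = L/R = 11200/37800000000 = 2.96296e-07 s.
t_prop = 2900000/210000000 = 0.0138095 s; RTT = 0.027619 s.
Cycle = t_tx + RTT = 0.0276193 s.
Throughput = L / cycle = 11200 / 0.0276193 = 405.5 kbps.

405.5 kbps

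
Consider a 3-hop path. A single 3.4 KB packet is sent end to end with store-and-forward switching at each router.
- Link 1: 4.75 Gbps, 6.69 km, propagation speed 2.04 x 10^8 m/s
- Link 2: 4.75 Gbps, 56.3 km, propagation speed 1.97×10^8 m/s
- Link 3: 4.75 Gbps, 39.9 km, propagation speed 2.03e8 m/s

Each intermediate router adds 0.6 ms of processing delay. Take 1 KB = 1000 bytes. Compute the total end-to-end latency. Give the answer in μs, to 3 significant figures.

1730 μs

L = 27200 bits.
Transmission delay per hop = L/R = 27200/4750000000 = 5.72632 μs; 3 hops → 17.1789 μs.
Propagation delays (d/s per hop): 32.7941, 285.787, 196.552 μs; sum = 515.133 μs.
Processing at 2 router(s): 2 × 0.6 ms = 1200 μs.
End-to-end = 1730 μs.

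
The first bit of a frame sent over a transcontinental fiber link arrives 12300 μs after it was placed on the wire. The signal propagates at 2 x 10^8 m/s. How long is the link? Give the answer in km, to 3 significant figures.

d = s × t_prop = 200000000 × 0.0123 = 2460 km.

2460 km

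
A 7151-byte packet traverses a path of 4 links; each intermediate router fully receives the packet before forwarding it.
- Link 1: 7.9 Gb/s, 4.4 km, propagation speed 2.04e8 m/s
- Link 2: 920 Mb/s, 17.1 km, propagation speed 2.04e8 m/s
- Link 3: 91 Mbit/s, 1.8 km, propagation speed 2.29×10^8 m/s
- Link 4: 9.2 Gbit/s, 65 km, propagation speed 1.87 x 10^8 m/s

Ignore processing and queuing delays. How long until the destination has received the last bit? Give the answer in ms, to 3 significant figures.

1.17 ms

L = 7151 × 8 = 57208 bits.
Transmission delays (L/R per hop): 0.00724152, 0.0621826, 0.628659, 0.00621826 ms; sum = 0.704302 ms.
Propagation delays (d/s per hop): 0.0215686, 0.0838235, 0.00786026, 0.347594 ms; sum = 0.460846 ms.
End-to-end = 1.17 ms.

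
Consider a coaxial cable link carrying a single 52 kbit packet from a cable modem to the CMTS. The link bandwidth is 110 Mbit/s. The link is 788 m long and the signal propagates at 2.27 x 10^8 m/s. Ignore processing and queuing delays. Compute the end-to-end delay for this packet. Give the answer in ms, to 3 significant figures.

L = 52000 bits.
Transmission delay = L/R = 52000 / 110000000 = 0.472727 ms.
Propagation delay = d/s = 788 m / 227000000 m/s = 0.00347137 ms.
Total = 0.476 ms.

0.476 ms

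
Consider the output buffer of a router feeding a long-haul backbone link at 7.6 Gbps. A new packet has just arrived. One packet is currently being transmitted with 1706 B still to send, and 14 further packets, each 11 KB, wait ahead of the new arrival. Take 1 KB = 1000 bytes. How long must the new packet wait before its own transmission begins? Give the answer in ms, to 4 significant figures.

0.1639 ms

Each queued packet: L/R = 88000/7600000000 = 0.0115789 ms.
14 queued → 0.162105 ms.
Plus remaining 13648 bits of current packet: 0.00179579 ms.
Queuing delay = 0.1639 ms.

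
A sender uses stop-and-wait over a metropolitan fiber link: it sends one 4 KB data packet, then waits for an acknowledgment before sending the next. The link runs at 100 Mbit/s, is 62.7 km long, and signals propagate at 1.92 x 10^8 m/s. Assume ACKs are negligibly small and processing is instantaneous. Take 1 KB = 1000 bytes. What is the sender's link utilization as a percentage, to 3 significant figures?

t_tx = L/R = 32000/100000000 = 0.00032 s.
t_prop = 62700/192000000 = 0.000326563 s; RTT = 0.000653125 s.
Cycle = t_tx + RTT = 0.000973125 s.
Utilization = t_tx / cycle = 0.00032/0.000973125 = 32.9 %.

32.9 %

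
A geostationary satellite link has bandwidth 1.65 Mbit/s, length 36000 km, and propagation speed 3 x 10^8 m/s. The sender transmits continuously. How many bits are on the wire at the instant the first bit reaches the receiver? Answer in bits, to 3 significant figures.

Propagation delay = 36000000 / 300000000 = 0.12 s.
BDP = R × t_prop = 1650000 × 0.12 = 198000 bits.

198000 bits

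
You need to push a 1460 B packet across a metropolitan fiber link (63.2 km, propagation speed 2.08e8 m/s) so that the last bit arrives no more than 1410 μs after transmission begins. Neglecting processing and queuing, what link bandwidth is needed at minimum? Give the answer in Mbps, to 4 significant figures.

L = 11680 bits.
Propagation delay = 63200 / 208000000 = 303.846 μs.
Transmission budget = 1410 − 303.846 = 1106.15 μs.
R ≥ L / t_tx = 11680 bits / 0.00110615 s = 10.56 Mbps.

10.56 Mbps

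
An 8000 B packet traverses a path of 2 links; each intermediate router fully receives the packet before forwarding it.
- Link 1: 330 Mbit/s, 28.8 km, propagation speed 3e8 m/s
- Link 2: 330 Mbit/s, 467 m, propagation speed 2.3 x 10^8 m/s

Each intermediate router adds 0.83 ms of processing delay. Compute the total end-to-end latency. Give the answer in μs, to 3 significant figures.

1320 μs

L = 8000 × 8 = 64000 bits.
Transmission delay per hop = L/R = 64000/330000000 = 193.939 μs; 2 hops → 387.879 μs.
Propagation delays (d/s per hop): 96, 2.03043 μs; sum = 98.0304 μs.
Processing at 1 router(s): 1 × 0.83 ms = 830 μs.
End-to-end = 1320 μs.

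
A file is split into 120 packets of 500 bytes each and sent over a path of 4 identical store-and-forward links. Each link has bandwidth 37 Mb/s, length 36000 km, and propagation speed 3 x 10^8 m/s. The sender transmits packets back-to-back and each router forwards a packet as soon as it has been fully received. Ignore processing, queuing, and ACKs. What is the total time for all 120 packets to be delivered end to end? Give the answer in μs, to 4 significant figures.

Per-hop transmission t_tx = L/R = 4000/37000000 = 108.108 μs.
Per-hop propagation t_prop = 36000000/300000000 = 120000 μs.
Pipeline fill: first packet needs 4·t_tx to clear all hops; remaining 119 packets each add one t_tx.
Total = (4+120-1)·t_tx + 4·t_prop = 123·108.108 + 4·120000 = 493300 μs.

493300 μs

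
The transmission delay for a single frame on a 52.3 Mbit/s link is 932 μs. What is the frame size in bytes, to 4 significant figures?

L = R × t_tx = 52300000 b/s × 0.000932 s = 48743.6 bits.
In bytes: 48743.6 / 8 = 6093 bytes.

6093 bytes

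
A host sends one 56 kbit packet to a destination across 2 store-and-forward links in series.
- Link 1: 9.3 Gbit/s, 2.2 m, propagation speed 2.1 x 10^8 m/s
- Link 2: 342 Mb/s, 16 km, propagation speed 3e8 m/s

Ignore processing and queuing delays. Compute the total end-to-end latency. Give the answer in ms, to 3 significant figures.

0.223 ms

L = 56000 bits.
Transmission delays (L/R per hop): 0.00602151, 0.163743 ms; sum = 0.169764 ms.
Propagation delays (d/s per hop): 1.04762e-05, 0.0533333 ms; sum = 0.0533438 ms.
End-to-end = 0.223 ms.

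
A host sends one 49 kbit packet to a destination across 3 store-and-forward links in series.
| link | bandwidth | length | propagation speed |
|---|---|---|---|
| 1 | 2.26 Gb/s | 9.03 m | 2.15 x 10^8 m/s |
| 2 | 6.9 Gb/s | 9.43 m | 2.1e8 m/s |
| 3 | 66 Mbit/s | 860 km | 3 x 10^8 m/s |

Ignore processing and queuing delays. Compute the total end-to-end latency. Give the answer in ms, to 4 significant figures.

3.638 ms

L = 49000 bits.
Transmission delays (L/R per hop): 0.0216814, 0.00710145, 0.742424 ms; sum = 0.771207 ms.
Propagation delays (d/s per hop): 4.2e-05, 4.49048e-05, 2.86667 ms; sum = 2.86675 ms.
End-to-end = 3.638 ms.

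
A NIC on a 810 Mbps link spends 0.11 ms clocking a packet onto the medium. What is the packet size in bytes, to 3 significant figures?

11100 bytes

L = R × t_tx = 810000000 b/s × 0.00011 s = 89100 bits.
In bytes: 89100 / 8 = 11100 bytes.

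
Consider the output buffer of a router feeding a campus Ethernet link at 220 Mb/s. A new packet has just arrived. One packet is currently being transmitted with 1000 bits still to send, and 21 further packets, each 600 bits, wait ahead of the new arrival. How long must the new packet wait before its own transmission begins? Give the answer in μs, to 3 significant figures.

Each queued packet: L/R = 600/220000000 = 2.72727 μs.
21 queued → 57.2727 μs.
Plus remaining 1000 bits of current packet: 4.54545 μs.
Queuing delay = 61.8 μs.

61.8 μs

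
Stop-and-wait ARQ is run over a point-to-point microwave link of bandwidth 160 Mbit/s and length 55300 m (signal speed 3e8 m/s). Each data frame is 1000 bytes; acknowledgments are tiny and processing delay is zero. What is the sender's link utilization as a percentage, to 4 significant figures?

t_tx = L/R = 8000/160000000 = 5e-05 s.
t_prop = 55300/300000000 = 0.000184333 s; RTT = 0.000368667 s.
Cycle = t_tx + RTT = 0.000418667 s.
Utilization = t_tx / cycle = 5e-05/0.000418667 = 11.94 %.

11.94 %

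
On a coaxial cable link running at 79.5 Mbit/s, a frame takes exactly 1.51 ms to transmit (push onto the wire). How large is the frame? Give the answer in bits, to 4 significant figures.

L = R × t_tx = 79500000 b/s × 0.00151 s = 120045 bits.

120000 bits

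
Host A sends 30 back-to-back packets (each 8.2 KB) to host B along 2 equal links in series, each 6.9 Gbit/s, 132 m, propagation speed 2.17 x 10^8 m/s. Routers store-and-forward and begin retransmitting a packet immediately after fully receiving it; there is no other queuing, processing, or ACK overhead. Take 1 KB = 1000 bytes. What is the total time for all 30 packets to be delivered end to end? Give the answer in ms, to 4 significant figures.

Per-hop transmission t_tx = L/R = 65600/6900000000 = 0.00950725 ms.
Per-hop propagation t_prop = 132/217000000 = 0.000608295 ms.
Pipeline fill: first packet needs 2·t_tx to clear all hops; remaining 29 packets each add one t_tx.
Total = (2+30-1)·t_tx + 2·t_prop = 31·0.00950725 + 2·0.000608295 = 0.2959 ms.

0.2959 ms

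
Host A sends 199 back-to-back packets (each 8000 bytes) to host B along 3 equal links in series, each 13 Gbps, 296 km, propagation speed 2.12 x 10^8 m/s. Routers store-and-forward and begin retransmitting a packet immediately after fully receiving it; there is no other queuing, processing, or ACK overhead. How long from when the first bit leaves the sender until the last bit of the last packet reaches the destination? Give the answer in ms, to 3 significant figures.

Per-hop transmission t_tx = L/R = 64000/13000000000 = 0.00492308 ms.
Per-hop propagation t_prop = 296000/212000000 = 1.39623 ms.
Pipeline fill: first packet needs 3·t_tx to clear all hops; remaining 198 packets each add one t_tx.
Total = (3+199-1)·t_tx + 3·t_prop = 201·0.00492308 + 3·1.39623 = 5.18 ms.

5.18 ms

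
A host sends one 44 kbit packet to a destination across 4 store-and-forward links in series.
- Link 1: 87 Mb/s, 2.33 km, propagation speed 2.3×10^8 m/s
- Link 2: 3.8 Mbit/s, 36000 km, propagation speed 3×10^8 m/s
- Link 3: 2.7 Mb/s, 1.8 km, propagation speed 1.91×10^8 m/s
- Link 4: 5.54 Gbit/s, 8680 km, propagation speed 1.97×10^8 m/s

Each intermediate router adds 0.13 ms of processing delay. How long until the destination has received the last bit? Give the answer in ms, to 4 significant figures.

L = 44000 bits.
Transmission delays (L/R per hop): 0.505747, 11.5789, 16.2963, 0.00794224 ms; sum = 28.3889 ms.
Propagation delays (d/s per hop): 0.0101304, 120, 0.00942408, 44.0609 ms; sum = 164.08 ms.
Processing at 3 router(s): 3 × 0.13 ms = 0.39 ms.
End-to-end = 192.9 ms.

192.9 ms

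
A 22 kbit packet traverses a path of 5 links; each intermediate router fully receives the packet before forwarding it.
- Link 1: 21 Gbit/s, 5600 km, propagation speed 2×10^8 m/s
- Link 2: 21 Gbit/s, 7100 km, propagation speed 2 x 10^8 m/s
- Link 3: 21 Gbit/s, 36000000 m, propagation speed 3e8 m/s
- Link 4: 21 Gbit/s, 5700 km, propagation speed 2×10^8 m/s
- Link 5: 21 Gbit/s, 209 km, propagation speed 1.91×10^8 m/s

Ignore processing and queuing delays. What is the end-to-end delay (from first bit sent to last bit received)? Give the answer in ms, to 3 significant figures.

213 ms

L = 22000 bits.
Transmission delay per hop = L/R = 22000/21000000000 = 0.00104762 ms; 5 hops → 0.0052381 ms.
Propagation delays (d/s per hop): 28, 35.5, 120, 28.5, 1.09424 ms; sum = 213.094 ms.
End-to-end = 213 ms.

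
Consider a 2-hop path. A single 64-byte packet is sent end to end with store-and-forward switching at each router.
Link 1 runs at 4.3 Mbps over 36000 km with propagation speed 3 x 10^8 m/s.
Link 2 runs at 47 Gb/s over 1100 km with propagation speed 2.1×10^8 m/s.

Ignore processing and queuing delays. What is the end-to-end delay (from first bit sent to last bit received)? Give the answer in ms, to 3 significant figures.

L = 64 × 8 = 512 bits.
Transmission delays (L/R per hop): 0.11907, 1.08936e-05 ms; sum = 0.119081 ms.
Propagation delays (d/s per hop): 120, 5.2381 ms; sum = 125.238 ms.
End-to-end = 125 ms.

125 ms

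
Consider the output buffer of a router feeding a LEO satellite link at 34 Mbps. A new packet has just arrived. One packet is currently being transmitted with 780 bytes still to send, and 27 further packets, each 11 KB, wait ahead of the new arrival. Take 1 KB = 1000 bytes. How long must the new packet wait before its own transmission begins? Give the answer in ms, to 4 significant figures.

Each queued packet: L/R = 88000/34000000 = 2.58824 ms.
27 queued → 69.8824 ms.
Plus remaining 6240 bits of current packet: 0.183529 ms.
Queuing delay = 70.07 ms.

70.07 ms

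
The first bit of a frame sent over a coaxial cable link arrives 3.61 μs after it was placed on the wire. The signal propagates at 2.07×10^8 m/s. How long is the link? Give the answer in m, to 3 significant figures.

d = s × t_prop = 2.07e+08 × 3.61e-06 = 747 m.

747 m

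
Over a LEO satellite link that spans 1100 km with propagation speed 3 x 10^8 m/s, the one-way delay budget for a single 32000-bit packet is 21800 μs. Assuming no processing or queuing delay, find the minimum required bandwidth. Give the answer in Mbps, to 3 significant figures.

1.76 Mbps

Propagation delay = 1100000 / 300000000 = 3666.67 μs.
Transmission budget = 21800 − 3666.67 = 18133.3 μs.
R ≥ L / t_tx = 32000 bits / 0.0181333 s = 1.76 Mbps.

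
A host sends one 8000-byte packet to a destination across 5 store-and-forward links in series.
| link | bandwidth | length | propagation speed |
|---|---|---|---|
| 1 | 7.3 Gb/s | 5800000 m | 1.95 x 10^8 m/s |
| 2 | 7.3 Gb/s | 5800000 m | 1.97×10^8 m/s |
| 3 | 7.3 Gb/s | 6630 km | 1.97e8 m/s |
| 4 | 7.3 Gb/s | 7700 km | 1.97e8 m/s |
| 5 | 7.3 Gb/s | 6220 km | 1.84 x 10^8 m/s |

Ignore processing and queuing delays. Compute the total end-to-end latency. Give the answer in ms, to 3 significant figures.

L = 8000 × 8 = 64000 bits.
Transmission delay per hop = L/R = 64000/7300000000 = 0.00876712 ms; 5 hops → 0.0438356 ms.
Propagation delays (d/s per hop): 29.7436, 29.4416, 33.6548, 39.0863, 33.8043 ms; sum = 165.731 ms.
End-to-end = 166 ms.

166 ms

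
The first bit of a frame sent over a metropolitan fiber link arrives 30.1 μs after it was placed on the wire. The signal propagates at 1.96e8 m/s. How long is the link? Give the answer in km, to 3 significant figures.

d = s × t_prop = 196000000 × 3.01e-05 = 5.90 km.

5.90 km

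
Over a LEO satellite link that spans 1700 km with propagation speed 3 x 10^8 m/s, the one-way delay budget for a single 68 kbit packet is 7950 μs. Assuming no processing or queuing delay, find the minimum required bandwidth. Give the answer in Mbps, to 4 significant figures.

29.78 Mbps

Propagation delay = 1700000 / 300000000 = 5666.67 μs.
Transmission budget = 7950 − 5666.67 = 2283.33 μs.
R ≥ L / t_tx = 68000 bits / 0.00228333 s = 29.78 Mbps.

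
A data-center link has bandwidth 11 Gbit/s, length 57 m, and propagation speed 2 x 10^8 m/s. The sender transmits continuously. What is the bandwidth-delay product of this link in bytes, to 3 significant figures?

392 bytes

Propagation delay = 57 / 200000000 = 2.85e-07 s.
BDP = R × t_prop = 11000000000 × 2.85e-07 = 3135 bits.
In bytes: 3135/8 = 392 bytes.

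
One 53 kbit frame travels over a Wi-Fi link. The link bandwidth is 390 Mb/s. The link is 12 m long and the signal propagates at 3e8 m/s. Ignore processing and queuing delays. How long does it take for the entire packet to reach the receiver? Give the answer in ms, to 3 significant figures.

L = 53000 bits.
Transmission delay = L/R = 53000 / 390000000 = 0.135897 ms.
Propagation delay = d/s = 12 m / 300000000 m/s = 4e-05 ms.
Total = 0.136 ms.

0.136 ms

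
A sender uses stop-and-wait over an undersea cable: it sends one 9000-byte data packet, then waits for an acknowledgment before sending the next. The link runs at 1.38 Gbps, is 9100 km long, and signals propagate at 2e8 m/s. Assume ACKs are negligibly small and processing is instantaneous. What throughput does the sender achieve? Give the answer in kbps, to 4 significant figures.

t_tx = L/R = 72000/1380000000 = 5.21739e-05 s.
t_prop = 9100000/200000000 = 0.0455 s; RTT = 0.091 s.
Cycle = t_tx + RTT = 0.0910522 s.
Throughput = L / cycle = 72000 / 0.0910522 = 790.8 kbps.

790.8 kbps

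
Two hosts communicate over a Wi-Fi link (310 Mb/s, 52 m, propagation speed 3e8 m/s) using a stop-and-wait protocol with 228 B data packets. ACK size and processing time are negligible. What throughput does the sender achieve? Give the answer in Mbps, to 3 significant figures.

t_tx = L/R = 1824/310000000 = 5.88387e-06 s.
t_prop = 52/300000000 = 1.73333e-07 s; RTT = 3.46667e-07 s.
Cycle = t_tx + RTT = 6.23054e-06 s.
Throughput = L / cycle = 1824 / 6.23054e-06 = 293 Mbps.

293 Mbps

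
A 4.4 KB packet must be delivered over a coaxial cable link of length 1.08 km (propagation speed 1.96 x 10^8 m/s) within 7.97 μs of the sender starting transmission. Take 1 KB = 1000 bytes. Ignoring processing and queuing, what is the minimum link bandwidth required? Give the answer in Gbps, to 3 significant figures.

L = 35200 bits.
Propagation delay = 1080 / 196000000 = 5.5102 μs.
Transmission budget = 7.97 − 5.5102 = 2.4598 μs.
R ≥ L / t_tx = 35200 bits / 2.4598e-06 s = 14.3 Gbps.

14.3 Gbps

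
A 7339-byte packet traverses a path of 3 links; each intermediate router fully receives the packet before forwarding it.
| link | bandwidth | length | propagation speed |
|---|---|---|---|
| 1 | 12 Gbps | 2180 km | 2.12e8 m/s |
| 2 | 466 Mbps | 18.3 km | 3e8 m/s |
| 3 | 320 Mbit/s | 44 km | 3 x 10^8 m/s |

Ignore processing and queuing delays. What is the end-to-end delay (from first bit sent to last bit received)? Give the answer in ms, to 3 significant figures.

L = 7339 × 8 = 58712 bits.
Transmission delays (L/R per hop): 0.00489267, 0.125991, 0.183475 ms; sum = 0.314359 ms.
Propagation delays (d/s per hop): 10.283, 0.061, 0.146667 ms; sum = 10.4907 ms.
End-to-end = 10.8 ms.

10.8 ms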